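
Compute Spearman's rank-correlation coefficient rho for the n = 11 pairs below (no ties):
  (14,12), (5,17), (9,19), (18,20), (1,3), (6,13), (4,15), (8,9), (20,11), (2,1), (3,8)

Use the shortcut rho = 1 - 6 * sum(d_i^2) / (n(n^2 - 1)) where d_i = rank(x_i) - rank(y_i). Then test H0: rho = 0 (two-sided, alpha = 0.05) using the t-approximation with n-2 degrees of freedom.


Step 1: Rank x and y separately (midranks; no ties here).
rank(x): 14->9, 5->5, 9->8, 18->10, 1->1, 6->6, 4->4, 8->7, 20->11, 2->2, 3->3
rank(y): 12->6, 17->9, 19->10, 20->11, 3->2, 13->7, 15->8, 9->4, 11->5, 1->1, 8->3
Step 2: d_i = R_x(i) - R_y(i); compute d_i^2.
  (9-6)^2=9, (5-9)^2=16, (8-10)^2=4, (10-11)^2=1, (1-2)^2=1, (6-7)^2=1, (4-8)^2=16, (7-4)^2=9, (11-5)^2=36, (2-1)^2=1, (3-3)^2=0
sum(d^2) = 94.
Step 3: rho = 1 - 6*94 / (11*(11^2 - 1)) = 1 - 564/1320 = 0.572727.
Step 4: Under H0, t = rho * sqrt((n-2)/(1-rho^2)) = 2.0960 ~ t(9).
Step 5: Two-sided p-value from the t-distribution with 9 df = 0.065543.
Step 6: alpha = 0.05. fail to reject H0.

rho = 0.5727, p = 0.065543, fail to reject H0 at alpha = 0.05.


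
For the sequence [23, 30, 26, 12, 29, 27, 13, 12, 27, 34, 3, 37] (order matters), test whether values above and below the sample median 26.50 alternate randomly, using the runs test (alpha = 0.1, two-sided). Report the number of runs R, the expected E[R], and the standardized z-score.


Step 1: Compute median = 26.50; label A = above, B = below.
Labels in order: BABBAABBAABA  (n_A = 6, n_B = 6)
Step 2: Count runs R = 8.
Step 3: Under H0 (random ordering), E[R] = 2*n_A*n_B/(n_A+n_B) + 1 = 2*6*6/12 + 1 = 7.0000.
        Var[R] = 2*n_A*n_B*(2*n_A*n_B - n_A - n_B) / ((n_A+n_B)^2 * (n_A+n_B-1)) = 4320/1584 = 2.7273.
        SD[R] = 1.6514.
Step 4: Continuity-corrected z = (R - 0.5 - E[R]) / SD[R] = (8 - 0.5 - 7.0000) / 1.6514 = 0.3028.
Step 5: Two-sided p-value via normal approximation = 2*(1 - Phi(|z|)) = 0.762069.
Step 6: alpha = 0.1. fail to reject H0.

R = 8, z = 0.3028, p = 0.762069, fail to reject H0.


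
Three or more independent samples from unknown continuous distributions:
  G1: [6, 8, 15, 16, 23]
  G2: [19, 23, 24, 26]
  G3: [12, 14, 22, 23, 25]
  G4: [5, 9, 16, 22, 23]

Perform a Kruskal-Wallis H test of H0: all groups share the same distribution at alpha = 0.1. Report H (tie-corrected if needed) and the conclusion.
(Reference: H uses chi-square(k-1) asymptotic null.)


Step 1: Combine all N = 19 observations and assign midranks.
sorted (value, group, rank): (5,G4,1), (6,G1,2), (8,G1,3), (9,G4,4), (12,G3,5), (14,G3,6), (15,G1,7), (16,G1,8.5), (16,G4,8.5), (19,G2,10), (22,G3,11.5), (22,G4,11.5), (23,G1,14.5), (23,G2,14.5), (23,G3,14.5), (23,G4,14.5), (24,G2,17), (25,G3,18), (26,G2,19)
Step 2: Sum ranks within each group.
R_1 = 35 (n_1 = 5)
R_2 = 60.5 (n_2 = 4)
R_3 = 55 (n_3 = 5)
R_4 = 39.5 (n_4 = 5)
Step 3: H = 12/(N(N+1)) * sum(R_i^2/n_i) - 3(N+1)
     = 12/(19*20) * (35^2/5 + 60.5^2/4 + 55^2/5 + 39.5^2/5) - 3*20
     = 0.031579 * 2077.11 - 60
     = 5.593026.
Step 4: Ties present; correction factor C = 1 - 72/(19^3 - 19) = 0.989474. Corrected H = 5.593026 / 0.989474 = 5.652527.
Step 5: Under H0, H ~ chi^2(3); p-value = 0.129795.
Step 6: alpha = 0.1. fail to reject H0.

H = 5.6525, df = 3, p = 0.129795, fail to reject H0.


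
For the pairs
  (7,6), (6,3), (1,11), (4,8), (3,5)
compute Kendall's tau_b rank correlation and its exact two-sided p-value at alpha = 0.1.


Step 1: Enumerate the 10 unordered pairs (i,j) with i<j and classify each by sign(x_j-x_i) * sign(y_j-y_i).
  (1,2):dx=-1,dy=-3->C; (1,3):dx=-6,dy=+5->D; (1,4):dx=-3,dy=+2->D; (1,5):dx=-4,dy=-1->C
  (2,3):dx=-5,dy=+8->D; (2,4):dx=-2,dy=+5->D; (2,5):dx=-3,dy=+2->D; (3,4):dx=+3,dy=-3->D
  (3,5):dx=+2,dy=-6->D; (4,5):dx=-1,dy=-3->C
Step 2: C = 3, D = 7, total pairs = 10.
Step 3: tau = (C - D)/(n(n-1)/2) = (3 - 7)/10 = -0.400000.
Step 4: Exact two-sided p-value (enumerate n! = 120 permutations of y under H0): p = 0.483333.
Step 5: alpha = 0.1. fail to reject H0.

tau_b = -0.4000 (C=3, D=7), p = 0.483333, fail to reject H0.


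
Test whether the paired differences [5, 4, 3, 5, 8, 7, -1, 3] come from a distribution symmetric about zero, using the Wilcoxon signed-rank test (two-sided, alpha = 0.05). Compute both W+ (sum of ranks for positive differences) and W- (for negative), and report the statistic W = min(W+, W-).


Step 1: Drop any zero differences (none here) and take |d_i|.
|d| = [5, 4, 3, 5, 8, 7, 1, 3]
Step 2: Midrank |d_i| (ties get averaged ranks).
ranks: |5|->5.5, |4|->4, |3|->2.5, |5|->5.5, |8|->8, |7|->7, |1|->1, |3|->2.5
Step 3: Attach original signs; sum ranks with positive sign and with negative sign.
W+ = 5.5 + 4 + 2.5 + 5.5 + 8 + 7 + 2.5 = 35
W- = 1 = 1
(Check: W+ + W- = 36 should equal n(n+1)/2 = 36.)
Step 4: Test statistic W = min(W+, W-) = 1.
Step 5: Ties in |d|, so use the tie-corrected normal approximation.
        E[W] = n(n+1)/4 = 8*9/4 = 18.
        Tie groups: |d|=3 (t=2), |d|=5 (t=2); sum(t^3 - t) = 12.
        Var[W] = n(n+1)(2n+1)/24 - sum(t^3-t)/48 = 1224/24 - 12/48 = 50.75.
        z = (W - E[W]) / sqrt(Var[W]) = (1 - 18) / 7.1239 = -2.3863.
        Two-sided p = 2*Phi(z) = 0.017017.
Step 6: alpha = 0.05. reject H0.

W+ = 35, W- = 1, W = min = 1, p = 0.017017, reject H0.


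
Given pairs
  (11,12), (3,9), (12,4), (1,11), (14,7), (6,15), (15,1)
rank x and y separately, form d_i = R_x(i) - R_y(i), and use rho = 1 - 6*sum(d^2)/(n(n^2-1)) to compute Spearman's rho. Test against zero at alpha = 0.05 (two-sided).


Step 1: Rank x and y separately (midranks; no ties here).
rank(x): 11->4, 3->2, 12->5, 1->1, 14->6, 6->3, 15->7
rank(y): 12->6, 9->4, 4->2, 11->5, 7->3, 15->7, 1->1
Step 2: d_i = R_x(i) - R_y(i); compute d_i^2.
  (4-6)^2=4, (2-4)^2=4, (5-2)^2=9, (1-5)^2=16, (6-3)^2=9, (3-7)^2=16, (7-1)^2=36
sum(d^2) = 94.
Step 3: rho = 1 - 6*94 / (7*(7^2 - 1)) = 1 - 564/336 = -0.678571.
Step 4: Under H0, t = rho * sqrt((n-2)/(1-rho^2)) = -2.0657 ~ t(5).
Step 5: Two-sided p-value from the t-distribution with 5 df = 0.093750.
Step 6: alpha = 0.05. fail to reject H0.

rho = -0.6786, p = 0.093750, fail to reject H0 at alpha = 0.05.


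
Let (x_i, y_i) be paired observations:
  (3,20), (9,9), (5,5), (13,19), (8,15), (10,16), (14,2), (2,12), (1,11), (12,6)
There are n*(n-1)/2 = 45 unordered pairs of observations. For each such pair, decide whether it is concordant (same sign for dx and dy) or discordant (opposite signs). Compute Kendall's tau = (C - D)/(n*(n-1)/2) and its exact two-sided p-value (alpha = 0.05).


Step 1: Enumerate the 45 unordered pairs (i,j) with i<j and classify each by sign(x_j-x_i) * sign(y_j-y_i).
  (1,2):dx=+6,dy=-11->D; (1,3):dx=+2,dy=-15->D; (1,4):dx=+10,dy=-1->D; (1,5):dx=+5,dy=-5->D
  (1,6):dx=+7,dy=-4->D; (1,7):dx=+11,dy=-18->D; (1,8):dx=-1,dy=-8->C; (1,9):dx=-2,dy=-9->C
  (1,10):dx=+9,dy=-14->D; (2,3):dx=-4,dy=-4->C; (2,4):dx=+4,dy=+10->C; (2,5):dx=-1,dy=+6->D
  (2,6):dx=+1,dy=+7->C; (2,7):dx=+5,dy=-7->D; (2,8):dx=-7,dy=+3->D; (2,9):dx=-8,dy=+2->D
  (2,10):dx=+3,dy=-3->D; (3,4):dx=+8,dy=+14->C; (3,5):dx=+3,dy=+10->C; (3,6):dx=+5,dy=+11->C
  (3,7):dx=+9,dy=-3->D; (3,8):dx=-3,dy=+7->D; (3,9):dx=-4,dy=+6->D; (3,10):dx=+7,dy=+1->C
  (4,5):dx=-5,dy=-4->C; (4,6):dx=-3,dy=-3->C; (4,7):dx=+1,dy=-17->D; (4,8):dx=-11,dy=-7->C
  (4,9):dx=-12,dy=-8->C; (4,10):dx=-1,dy=-13->C; (5,6):dx=+2,dy=+1->C; (5,7):dx=+6,dy=-13->D
  (5,8):dx=-6,dy=-3->C; (5,9):dx=-7,dy=-4->C; (5,10):dx=+4,dy=-9->D; (6,7):dx=+4,dy=-14->D
  (6,8):dx=-8,dy=-4->C; (6,9):dx=-9,dy=-5->C; (6,10):dx=+2,dy=-10->D; (7,8):dx=-12,dy=+10->D
  (7,9):dx=-13,dy=+9->D; (7,10):dx=-2,dy=+4->D; (8,9):dx=-1,dy=-1->C; (8,10):dx=+10,dy=-6->D
  (9,10):dx=+11,dy=-5->D
Step 2: C = 20, D = 25, total pairs = 45.
Step 3: tau = (C - D)/(n(n-1)/2) = (20 - 25)/45 = -0.111111.
Step 4: Exact two-sided p-value (enumerate n! = 3628800 permutations of y under H0): p = 0.727490.
Step 5: alpha = 0.05. fail to reject H0.

tau_b = -0.1111 (C=20, D=25), p = 0.727490, fail to reject H0.


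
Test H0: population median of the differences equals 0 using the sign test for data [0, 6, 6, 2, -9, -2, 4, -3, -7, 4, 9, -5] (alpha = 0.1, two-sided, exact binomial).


Step 1: Discard zero differences. Original n = 12; n_eff = number of nonzero differences = 11.
Nonzero differences (with sign): +6, +6, +2, -9, -2, +4, -3, -7, +4, +9, -5
Step 2: Count signs: positive = 6, negative = 5.
Step 3: Under H0: P(positive) = 0.5, so the number of positives S ~ Bin(11, 0.5).
Step 4: Two-sided exact p-value = sum of Bin(11,0.5) probabilities at or below the observed probability = 1.000000.
Step 5: alpha = 0.1. fail to reject H0.

n_eff = 11, pos = 6, neg = 5, p = 1.000000, fail to reject H0.


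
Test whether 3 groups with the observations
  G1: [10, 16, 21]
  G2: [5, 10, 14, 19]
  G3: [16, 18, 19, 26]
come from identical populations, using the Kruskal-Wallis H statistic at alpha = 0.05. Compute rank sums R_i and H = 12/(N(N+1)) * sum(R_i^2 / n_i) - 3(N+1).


Step 1: Combine all N = 11 observations and assign midranks.
sorted (value, group, rank): (5,G2,1), (10,G1,2.5), (10,G2,2.5), (14,G2,4), (16,G1,5.5), (16,G3,5.5), (18,G3,7), (19,G2,8.5), (19,G3,8.5), (21,G1,10), (26,G3,11)
Step 2: Sum ranks within each group.
R_1 = 18 (n_1 = 3)
R_2 = 16 (n_2 = 4)
R_3 = 32 (n_3 = 4)
Step 3: H = 12/(N(N+1)) * sum(R_i^2/n_i) - 3(N+1)
     = 12/(11*12) * (18^2/3 + 16^2/4 + 32^2/4) - 3*12
     = 0.090909 * 428 - 36
     = 2.909091.
Step 4: Ties present; correction factor C = 1 - 18/(11^3 - 11) = 0.986364. Corrected H = 2.909091 / 0.986364 = 2.949309.
Step 5: Under H0, H ~ chi^2(2); p-value = 0.228858.
Step 6: alpha = 0.05. fail to reject H0.

H = 2.9493, df = 2, p = 0.228858, fail to reject H0.


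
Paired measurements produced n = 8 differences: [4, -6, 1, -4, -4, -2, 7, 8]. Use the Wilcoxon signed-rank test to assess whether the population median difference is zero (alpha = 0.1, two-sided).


Step 1: Drop any zero differences (none here) and take |d_i|.
|d| = [4, 6, 1, 4, 4, 2, 7, 8]
Step 2: Midrank |d_i| (ties get averaged ranks).
ranks: |4|->4, |6|->6, |1|->1, |4|->4, |4|->4, |2|->2, |7|->7, |8|->8
Step 3: Attach original signs; sum ranks with positive sign and with negative sign.
W+ = 4 + 1 + 7 + 8 = 20
W- = 6 + 4 + 4 + 2 = 16
(Check: W+ + W- = 36 should equal n(n+1)/2 = 36.)
Step 4: Test statistic W = min(W+, W-) = 16.
Step 5: Ties in |d|, so use the tie-corrected normal approximation.
        E[W] = n(n+1)/4 = 8*9/4 = 18.
        Tie groups: |d|=4 (t=3); sum(t^3 - t) = 24.
        Var[W] = n(n+1)(2n+1)/24 - sum(t^3-t)/48 = 1224/24 - 24/48 = 50.5.
        z = (W - E[W]) / sqrt(Var[W]) = (16 - 18) / 7.1063 = -0.2814.
        Two-sided p = 2*Phi(z) = 0.778374.
Step 6: alpha = 0.1. fail to reject H0.

W+ = 20, W- = 16, W = min = 16, p = 0.778374, fail to reject H0.


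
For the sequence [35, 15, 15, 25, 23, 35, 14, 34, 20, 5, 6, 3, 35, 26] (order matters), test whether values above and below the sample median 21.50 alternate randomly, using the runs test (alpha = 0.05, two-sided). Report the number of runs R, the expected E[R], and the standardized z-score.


Step 1: Compute median = 21.50; label A = above, B = below.
Labels in order: ABBAAABABBBBAA  (n_A = 7, n_B = 7)
Step 2: Count runs R = 7.
Step 3: Under H0 (random ordering), E[R] = 2*n_A*n_B/(n_A+n_B) + 1 = 2*7*7/14 + 1 = 8.0000.
        Var[R] = 2*n_A*n_B*(2*n_A*n_B - n_A - n_B) / ((n_A+n_B)^2 * (n_A+n_B-1)) = 8232/2548 = 3.2308.
        SD[R] = 1.7974.
Step 4: Continuity-corrected z = (R + 0.5 - E[R]) / SD[R] = (7 + 0.5 - 8.0000) / 1.7974 = -0.2782.
Step 5: Two-sided p-value via normal approximation = 2*(1 - Phi(|z|)) = 0.780879.
Step 6: alpha = 0.05. fail to reject H0.

R = 7, z = -0.2782, p = 0.780879, fail to reject H0.


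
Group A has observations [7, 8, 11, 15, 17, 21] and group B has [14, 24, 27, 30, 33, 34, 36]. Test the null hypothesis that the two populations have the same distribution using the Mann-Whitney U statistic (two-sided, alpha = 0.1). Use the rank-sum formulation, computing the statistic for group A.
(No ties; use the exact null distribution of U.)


Step 1: Combine and sort all 13 observations; assign midranks.
sorted (value, group): (7,X), (8,X), (11,X), (14,Y), (15,X), (17,X), (21,X), (24,Y), (27,Y), (30,Y), (33,Y), (34,Y), (36,Y)
ranks: 7->1, 8->2, 11->3, 14->4, 15->5, 17->6, 21->7, 24->8, 27->9, 30->10, 33->11, 34->12, 36->13
Step 2: Rank sum for X: R1 = 1 + 2 + 3 + 5 + 6 + 7 = 24.
Step 3: U_X = R1 - n1(n1+1)/2 = 24 - 6*7/2 = 24 - 21 = 3.
       U_Y = n1*n2 - U_X = 42 - 3 = 39.
Step 4: No ties, so the exact null distribution of U (based on enumerating the C(13,6) = 1716 equally likely rank assignments) gives the two-sided p-value.
Step 5: p-value = 0.008159; compare to alpha = 0.1. reject H0.

U_X = 3, p = 0.008159, reject H0 at alpha = 0.1.


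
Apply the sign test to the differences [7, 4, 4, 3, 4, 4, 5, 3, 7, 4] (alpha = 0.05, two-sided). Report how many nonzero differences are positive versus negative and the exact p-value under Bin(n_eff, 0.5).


Step 1: Discard zero differences. Original n = 10; n_eff = number of nonzero differences = 10.
Nonzero differences (with sign): +7, +4, +4, +3, +4, +4, +5, +3, +7, +4
Step 2: Count signs: positive = 10, negative = 0.
Step 3: Under H0: P(positive) = 0.5, so the number of positives S ~ Bin(10, 0.5).
Step 4: Two-sided exact p-value = sum of Bin(10,0.5) probabilities at or below the observed probability = 0.001953.
Step 5: alpha = 0.05. reject H0.

n_eff = 10, pos = 10, neg = 0, p = 0.001953, reject H0.


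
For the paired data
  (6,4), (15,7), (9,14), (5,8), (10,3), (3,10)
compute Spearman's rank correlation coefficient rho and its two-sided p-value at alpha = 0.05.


Step 1: Rank x and y separately (midranks; no ties here).
rank(x): 6->3, 15->6, 9->4, 5->2, 10->5, 3->1
rank(y): 4->2, 7->3, 14->6, 8->4, 3->1, 10->5
Step 2: d_i = R_x(i) - R_y(i); compute d_i^2.
  (3-2)^2=1, (6-3)^2=9, (4-6)^2=4, (2-4)^2=4, (5-1)^2=16, (1-5)^2=16
sum(d^2) = 50.
Step 3: rho = 1 - 6*50 / (6*(6^2 - 1)) = 1 - 300/210 = -0.428571.
Step 4: Under H0, t = rho * sqrt((n-2)/(1-rho^2)) = -0.9487 ~ t(4).
Step 5: Two-sided p-value from the t-distribution with 4 df = 0.396501.
Step 6: alpha = 0.05. fail to reject H0.

rho = -0.4286, p = 0.396501, fail to reject H0 at alpha = 0.05.


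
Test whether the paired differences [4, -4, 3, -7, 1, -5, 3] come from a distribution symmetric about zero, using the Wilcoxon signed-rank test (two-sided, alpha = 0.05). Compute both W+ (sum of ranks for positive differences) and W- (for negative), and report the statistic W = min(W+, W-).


Step 1: Drop any zero differences (none here) and take |d_i|.
|d| = [4, 4, 3, 7, 1, 5, 3]
Step 2: Midrank |d_i| (ties get averaged ranks).
ranks: |4|->4.5, |4|->4.5, |3|->2.5, |7|->7, |1|->1, |5|->6, |3|->2.5
Step 3: Attach original signs; sum ranks with positive sign and with negative sign.
W+ = 4.5 + 2.5 + 1 + 2.5 = 10.5
W- = 4.5 + 7 + 6 = 17.5
(Check: W+ + W- = 28 should equal n(n+1)/2 = 28.)
Step 4: Test statistic W = min(W+, W-) = 10.5.
Step 5: Ties in |d|, so use the tie-corrected normal approximation.
        E[W] = n(n+1)/4 = 7*8/4 = 14.
        Tie groups: |d|=3 (t=2), |d|=4 (t=2); sum(t^3 - t) = 12.
        Var[W] = n(n+1)(2n+1)/24 - sum(t^3-t)/48 = 840/24 - 12/48 = 34.75.
        z = (W - E[W]) / sqrt(Var[W]) = (10.5 - 14) / 5.8949 = -0.5937.
        Two-sided p = 2*Phi(z) = 0.552691.
Step 6: alpha = 0.05. fail to reject H0.

W+ = 10.5, W- = 17.5, W = min = 10.5, p = 0.552691, fail to reject H0.


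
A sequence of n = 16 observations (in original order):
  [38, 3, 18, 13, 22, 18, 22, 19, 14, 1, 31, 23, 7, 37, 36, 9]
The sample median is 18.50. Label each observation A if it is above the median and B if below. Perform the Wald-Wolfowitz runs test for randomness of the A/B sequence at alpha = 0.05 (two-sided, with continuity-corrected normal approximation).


Step 1: Compute median = 18.50; label A = above, B = below.
Labels in order: ABBBABAABBAABAAB  (n_A = 8, n_B = 8)
Step 2: Count runs R = 10.
Step 3: Under H0 (random ordering), E[R] = 2*n_A*n_B/(n_A+n_B) + 1 = 2*8*8/16 + 1 = 9.0000.
        Var[R] = 2*n_A*n_B*(2*n_A*n_B - n_A - n_B) / ((n_A+n_B)^2 * (n_A+n_B-1)) = 14336/3840 = 3.7333.
        SD[R] = 1.9322.
Step 4: Continuity-corrected z = (R - 0.5 - E[R]) / SD[R] = (10 - 0.5 - 9.0000) / 1.9322 = 0.2588.
Step 5: Two-sided p-value via normal approximation = 2*(1 - Phi(|z|)) = 0.795809.
Step 6: alpha = 0.05. fail to reject H0.

R = 10, z = 0.2588, p = 0.795809, fail to reject H0.


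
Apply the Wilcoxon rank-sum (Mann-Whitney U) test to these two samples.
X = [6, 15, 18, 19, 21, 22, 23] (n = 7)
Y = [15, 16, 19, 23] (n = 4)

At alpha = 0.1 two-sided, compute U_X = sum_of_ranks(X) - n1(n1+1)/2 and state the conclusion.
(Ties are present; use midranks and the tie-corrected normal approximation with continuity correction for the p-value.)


Step 1: Combine and sort all 11 observations; assign midranks.
sorted (value, group): (6,X), (15,X), (15,Y), (16,Y), (18,X), (19,X), (19,Y), (21,X), (22,X), (23,X), (23,Y)
ranks: 6->1, 15->2.5, 15->2.5, 16->4, 18->5, 19->6.5, 19->6.5, 21->8, 22->9, 23->10.5, 23->10.5
Step 2: Rank sum for X: R1 = 1 + 2.5 + 5 + 6.5 + 8 + 9 + 10.5 = 42.5.
Step 3: U_X = R1 - n1(n1+1)/2 = 42.5 - 7*8/2 = 42.5 - 28 = 14.5.
       U_Y = n1*n2 - U_X = 28 - 14.5 = 13.5.
Step 4: Ties are present, so use the tie-corrected normal approximation (with continuity correction) for the p-value.
Step 5: p-value = 1.000000; compare to alpha = 0.1. fail to reject H0.

U_X = 14.5, p = 1.000000, fail to reject H0 at alpha = 0.1.


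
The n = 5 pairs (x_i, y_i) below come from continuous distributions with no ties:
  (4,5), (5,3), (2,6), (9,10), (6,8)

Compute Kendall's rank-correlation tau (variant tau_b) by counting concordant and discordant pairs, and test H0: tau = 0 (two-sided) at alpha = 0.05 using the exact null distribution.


Step 1: Enumerate the 10 unordered pairs (i,j) with i<j and classify each by sign(x_j-x_i) * sign(y_j-y_i).
  (1,2):dx=+1,dy=-2->D; (1,3):dx=-2,dy=+1->D; (1,4):dx=+5,dy=+5->C; (1,5):dx=+2,dy=+3->C
  (2,3):dx=-3,dy=+3->D; (2,4):dx=+4,dy=+7->C; (2,5):dx=+1,dy=+5->C; (3,4):dx=+7,dy=+4->C
  (3,5):dx=+4,dy=+2->C; (4,5):dx=-3,dy=-2->C
Step 2: C = 7, D = 3, total pairs = 10.
Step 3: tau = (C - D)/(n(n-1)/2) = (7 - 3)/10 = 0.400000.
Step 4: Exact two-sided p-value (enumerate n! = 120 permutations of y under H0): p = 0.483333.
Step 5: alpha = 0.05. fail to reject H0.

tau_b = 0.4000 (C=7, D=3), p = 0.483333, fail to reject H0.


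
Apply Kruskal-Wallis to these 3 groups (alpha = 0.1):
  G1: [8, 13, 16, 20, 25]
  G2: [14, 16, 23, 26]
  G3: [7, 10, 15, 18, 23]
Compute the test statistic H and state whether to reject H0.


Step 1: Combine all N = 14 observations and assign midranks.
sorted (value, group, rank): (7,G3,1), (8,G1,2), (10,G3,3), (13,G1,4), (14,G2,5), (15,G3,6), (16,G1,7.5), (16,G2,7.5), (18,G3,9), (20,G1,10), (23,G2,11.5), (23,G3,11.5), (25,G1,13), (26,G2,14)
Step 2: Sum ranks within each group.
R_1 = 36.5 (n_1 = 5)
R_2 = 38 (n_2 = 4)
R_3 = 30.5 (n_3 = 5)
Step 3: H = 12/(N(N+1)) * sum(R_i^2/n_i) - 3(N+1)
     = 12/(14*15) * (36.5^2/5 + 38^2/4 + 30.5^2/5) - 3*15
     = 0.057143 * 813.5 - 45
     = 1.485714.
Step 4: Ties present; correction factor C = 1 - 12/(14^3 - 14) = 0.995604. Corrected H = 1.485714 / 0.995604 = 1.492274.
Step 5: Under H0, H ~ chi^2(2); p-value = 0.474195.
Step 6: alpha = 0.1. fail to reject H0.

H = 1.4923, df = 2, p = 0.474195, fail to reject H0.


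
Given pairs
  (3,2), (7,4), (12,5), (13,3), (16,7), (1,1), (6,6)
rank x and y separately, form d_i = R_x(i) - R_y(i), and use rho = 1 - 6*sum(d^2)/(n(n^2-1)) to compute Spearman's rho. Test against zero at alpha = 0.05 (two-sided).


Step 1: Rank x and y separately (midranks; no ties here).
rank(x): 3->2, 7->4, 12->5, 13->6, 16->7, 1->1, 6->3
rank(y): 2->2, 4->4, 5->5, 3->3, 7->7, 1->1, 6->6
Step 2: d_i = R_x(i) - R_y(i); compute d_i^2.
  (2-2)^2=0, (4-4)^2=0, (5-5)^2=0, (6-3)^2=9, (7-7)^2=0, (1-1)^2=0, (3-6)^2=9
sum(d^2) = 18.
Step 3: rho = 1 - 6*18 / (7*(7^2 - 1)) = 1 - 108/336 = 0.678571.
Step 4: Under H0, t = rho * sqrt((n-2)/(1-rho^2)) = 2.0657 ~ t(5).
Step 5: Two-sided p-value from the t-distribution with 5 df = 0.093750.
Step 6: alpha = 0.05. fail to reject H0.

rho = 0.6786, p = 0.093750, fail to reject H0 at alpha = 0.05.


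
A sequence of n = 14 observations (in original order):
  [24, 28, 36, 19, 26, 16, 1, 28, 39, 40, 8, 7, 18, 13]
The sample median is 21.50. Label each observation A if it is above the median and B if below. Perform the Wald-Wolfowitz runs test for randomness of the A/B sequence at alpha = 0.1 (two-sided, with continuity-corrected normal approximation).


Step 1: Compute median = 21.50; label A = above, B = below.
Labels in order: AAABABBAAABBBB  (n_A = 7, n_B = 7)
Step 2: Count runs R = 6.
Step 3: Under H0 (random ordering), E[R] = 2*n_A*n_B/(n_A+n_B) + 1 = 2*7*7/14 + 1 = 8.0000.
        Var[R] = 2*n_A*n_B*(2*n_A*n_B - n_A - n_B) / ((n_A+n_B)^2 * (n_A+n_B-1)) = 8232/2548 = 3.2308.
        SD[R] = 1.7974.
Step 4: Continuity-corrected z = (R + 0.5 - E[R]) / SD[R] = (6 + 0.5 - 8.0000) / 1.7974 = -0.8345.
Step 5: Two-sided p-value via normal approximation = 2*(1 - Phi(|z|)) = 0.403986.
Step 6: alpha = 0.1. fail to reject H0.

R = 6, z = -0.8345, p = 0.403986, fail to reject H0.


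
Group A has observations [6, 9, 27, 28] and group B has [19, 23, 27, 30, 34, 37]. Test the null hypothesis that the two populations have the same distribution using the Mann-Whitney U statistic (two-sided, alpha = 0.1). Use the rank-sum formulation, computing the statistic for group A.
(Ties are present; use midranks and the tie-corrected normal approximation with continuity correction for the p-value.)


Step 1: Combine and sort all 10 observations; assign midranks.
sorted (value, group): (6,X), (9,X), (19,Y), (23,Y), (27,X), (27,Y), (28,X), (30,Y), (34,Y), (37,Y)
ranks: 6->1, 9->2, 19->3, 23->4, 27->5.5, 27->5.5, 28->7, 30->8, 34->9, 37->10
Step 2: Rank sum for X: R1 = 1 + 2 + 5.5 + 7 = 15.5.
Step 3: U_X = R1 - n1(n1+1)/2 = 15.5 - 4*5/2 = 15.5 - 10 = 5.5.
       U_Y = n1*n2 - U_X = 24 - 5.5 = 18.5.
Step 4: Ties are present, so use the tie-corrected normal approximation (with continuity correction) for the p-value.
Step 5: p-value = 0.199458; compare to alpha = 0.1. fail to reject H0.

U_X = 5.5, p = 0.199458, fail to reject H0 at alpha = 0.1.


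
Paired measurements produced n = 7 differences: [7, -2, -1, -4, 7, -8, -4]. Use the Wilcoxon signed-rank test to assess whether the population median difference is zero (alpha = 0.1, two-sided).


Step 1: Drop any zero differences (none here) and take |d_i|.
|d| = [7, 2, 1, 4, 7, 8, 4]
Step 2: Midrank |d_i| (ties get averaged ranks).
ranks: |7|->5.5, |2|->2, |1|->1, |4|->3.5, |7|->5.5, |8|->7, |4|->3.5
Step 3: Attach original signs; sum ranks with positive sign and with negative sign.
W+ = 5.5 + 5.5 = 11
W- = 2 + 1 + 3.5 + 7 + 3.5 = 17
(Check: W+ + W- = 28 should equal n(n+1)/2 = 28.)
Step 4: Test statistic W = min(W+, W-) = 11.
Step 5: Ties in |d|, so use the tie-corrected normal approximation.
        E[W] = n(n+1)/4 = 7*8/4 = 14.
        Tie groups: |d|=4 (t=2), |d|=7 (t=2); sum(t^3 - t) = 12.
        Var[W] = n(n+1)(2n+1)/24 - sum(t^3-t)/48 = 840/24 - 12/48 = 34.75.
        z = (W - E[W]) / sqrt(Var[W]) = (11 - 14) / 5.8949 = -0.5089.
        Two-sided p = 2*Phi(z) = 0.610813.
Step 6: alpha = 0.1. fail to reject H0.

W+ = 11, W- = 17, W = min = 11, p = 0.610813, fail to reject H0.


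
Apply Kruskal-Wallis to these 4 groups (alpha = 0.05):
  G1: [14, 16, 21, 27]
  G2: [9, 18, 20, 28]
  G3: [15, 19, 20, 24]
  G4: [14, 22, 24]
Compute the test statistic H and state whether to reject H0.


Step 1: Combine all N = 15 observations and assign midranks.
sorted (value, group, rank): (9,G2,1), (14,G1,2.5), (14,G4,2.5), (15,G3,4), (16,G1,5), (18,G2,6), (19,G3,7), (20,G2,8.5), (20,G3,8.5), (21,G1,10), (22,G4,11), (24,G3,12.5), (24,G4,12.5), (27,G1,14), (28,G2,15)
Step 2: Sum ranks within each group.
R_1 = 31.5 (n_1 = 4)
R_2 = 30.5 (n_2 = 4)
R_3 = 32 (n_3 = 4)
R_4 = 26 (n_4 = 3)
Step 3: H = 12/(N(N+1)) * sum(R_i^2/n_i) - 3(N+1)
     = 12/(15*16) * (31.5^2/4 + 30.5^2/4 + 32^2/4 + 26^2/3) - 3*16
     = 0.050000 * 961.958 - 48
     = 0.097917.
Step 4: Ties present; correction factor C = 1 - 18/(15^3 - 15) = 0.994643. Corrected H = 0.097917 / 0.994643 = 0.098444.
Step 5: Under H0, H ~ chi^2(3); p-value = 0.992023.
Step 6: alpha = 0.05. fail to reject H0.

H = 0.0984, df = 3, p = 0.992023, fail to reject H0.


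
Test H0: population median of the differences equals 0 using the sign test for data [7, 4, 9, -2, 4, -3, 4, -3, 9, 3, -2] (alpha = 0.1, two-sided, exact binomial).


Step 1: Discard zero differences. Original n = 11; n_eff = number of nonzero differences = 11.
Nonzero differences (with sign): +7, +4, +9, -2, +4, -3, +4, -3, +9, +3, -2
Step 2: Count signs: positive = 7, negative = 4.
Step 3: Under H0: P(positive) = 0.5, so the number of positives S ~ Bin(11, 0.5).
Step 4: Two-sided exact p-value = sum of Bin(11,0.5) probabilities at or below the observed probability = 0.548828.
Step 5: alpha = 0.1. fail to reject H0.

n_eff = 11, pos = 7, neg = 4, p = 0.548828, fail to reject H0.


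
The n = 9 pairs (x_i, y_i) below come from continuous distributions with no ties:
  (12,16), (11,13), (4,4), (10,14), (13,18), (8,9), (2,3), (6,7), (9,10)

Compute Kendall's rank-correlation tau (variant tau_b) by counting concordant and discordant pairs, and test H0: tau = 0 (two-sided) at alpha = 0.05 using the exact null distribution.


Step 1: Enumerate the 36 unordered pairs (i,j) with i<j and classify each by sign(x_j-x_i) * sign(y_j-y_i).
  (1,2):dx=-1,dy=-3->C; (1,3):dx=-8,dy=-12->C; (1,4):dx=-2,dy=-2->C; (1,5):dx=+1,dy=+2->C
  (1,6):dx=-4,dy=-7->C; (1,7):dx=-10,dy=-13->C; (1,8):dx=-6,dy=-9->C; (1,9):dx=-3,dy=-6->C
  (2,3):dx=-7,dy=-9->C; (2,4):dx=-1,dy=+1->D; (2,5):dx=+2,dy=+5->C; (2,6):dx=-3,dy=-4->C
  (2,7):dx=-9,dy=-10->C; (2,8):dx=-5,dy=-6->C; (2,9):dx=-2,dy=-3->C; (3,4):dx=+6,dy=+10->C
  (3,5):dx=+9,dy=+14->C; (3,6):dx=+4,dy=+5->C; (3,7):dx=-2,dy=-1->C; (3,8):dx=+2,dy=+3->C
  (3,9):dx=+5,dy=+6->C; (4,5):dx=+3,dy=+4->C; (4,6):dx=-2,dy=-5->C; (4,7):dx=-8,dy=-11->C
  (4,8):dx=-4,dy=-7->C; (4,9):dx=-1,dy=-4->C; (5,6):dx=-5,dy=-9->C; (5,7):dx=-11,dy=-15->C
  (5,8):dx=-7,dy=-11->C; (5,9):dx=-4,dy=-8->C; (6,7):dx=-6,dy=-6->C; (6,8):dx=-2,dy=-2->C
  (6,9):dx=+1,dy=+1->C; (7,8):dx=+4,dy=+4->C; (7,9):dx=+7,dy=+7->C; (8,9):dx=+3,dy=+3->C
Step 2: C = 35, D = 1, total pairs = 36.
Step 3: tau = (C - D)/(n(n-1)/2) = (35 - 1)/36 = 0.944444.
Step 4: Exact two-sided p-value (enumerate n! = 362880 permutations of y under H0): p = 0.000050.
Step 5: alpha = 0.05. reject H0.

tau_b = 0.9444 (C=35, D=1), p = 0.000050, reject H0.


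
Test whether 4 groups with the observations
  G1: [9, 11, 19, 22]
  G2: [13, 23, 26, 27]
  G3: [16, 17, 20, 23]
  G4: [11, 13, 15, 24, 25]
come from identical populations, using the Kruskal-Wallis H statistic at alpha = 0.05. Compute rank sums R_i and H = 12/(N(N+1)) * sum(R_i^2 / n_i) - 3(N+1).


Step 1: Combine all N = 17 observations and assign midranks.
sorted (value, group, rank): (9,G1,1), (11,G1,2.5), (11,G4,2.5), (13,G2,4.5), (13,G4,4.5), (15,G4,6), (16,G3,7), (17,G3,8), (19,G1,9), (20,G3,10), (22,G1,11), (23,G2,12.5), (23,G3,12.5), (24,G4,14), (25,G4,15), (26,G2,16), (27,G2,17)
Step 2: Sum ranks within each group.
R_1 = 23.5 (n_1 = 4)
R_2 = 50 (n_2 = 4)
R_3 = 37.5 (n_3 = 4)
R_4 = 42 (n_4 = 5)
Step 3: H = 12/(N(N+1)) * sum(R_i^2/n_i) - 3(N+1)
     = 12/(17*18) * (23.5^2/4 + 50^2/4 + 37.5^2/4 + 42^2/5) - 3*18
     = 0.039216 * 1467.42 - 54
     = 3.546078.
Step 4: Ties present; correction factor C = 1 - 18/(17^3 - 17) = 0.996324. Corrected H = 3.546078 / 0.996324 = 3.559164.
Step 5: Under H0, H ~ chi^2(3); p-value = 0.313169.
Step 6: alpha = 0.05. fail to reject H0.

H = 3.5592, df = 3, p = 0.313169, fail to reject H0.


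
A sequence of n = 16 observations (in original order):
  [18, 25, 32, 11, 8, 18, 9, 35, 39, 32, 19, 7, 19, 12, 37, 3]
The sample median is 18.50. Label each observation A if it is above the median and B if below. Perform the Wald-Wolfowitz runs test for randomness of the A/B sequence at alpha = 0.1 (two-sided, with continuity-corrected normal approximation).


Step 1: Compute median = 18.50; label A = above, B = below.
Labels in order: BAABBBBAAAABABAB  (n_A = 8, n_B = 8)
Step 2: Count runs R = 9.
Step 3: Under H0 (random ordering), E[R] = 2*n_A*n_B/(n_A+n_B) + 1 = 2*8*8/16 + 1 = 9.0000.
        Var[R] = 2*n_A*n_B*(2*n_A*n_B - n_A - n_B) / ((n_A+n_B)^2 * (n_A+n_B-1)) = 14336/3840 = 3.7333.
        SD[R] = 1.9322.
Step 4: R = E[R], so z = 0 with no continuity correction.
Step 5: Two-sided p-value via normal approximation = 2*(1 - Phi(|z|)) = 1.000000.
Step 6: alpha = 0.1. fail to reject H0.

R = 9, z = 0.0000, p = 1.000000, fail to reject H0.


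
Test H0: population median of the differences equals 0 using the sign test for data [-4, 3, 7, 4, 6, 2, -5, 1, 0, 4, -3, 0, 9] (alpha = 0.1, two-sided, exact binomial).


Step 1: Discard zero differences. Original n = 13; n_eff = number of nonzero differences = 11.
Nonzero differences (with sign): -4, +3, +7, +4, +6, +2, -5, +1, +4, -3, +9
Step 2: Count signs: positive = 8, negative = 3.
Step 3: Under H0: P(positive) = 0.5, so the number of positives S ~ Bin(11, 0.5).
Step 4: Two-sided exact p-value = sum of Bin(11,0.5) probabilities at or below the observed probability = 0.226562.
Step 5: alpha = 0.1. fail to reject H0.

n_eff = 11, pos = 8, neg = 3, p = 0.226562, fail to reject H0.


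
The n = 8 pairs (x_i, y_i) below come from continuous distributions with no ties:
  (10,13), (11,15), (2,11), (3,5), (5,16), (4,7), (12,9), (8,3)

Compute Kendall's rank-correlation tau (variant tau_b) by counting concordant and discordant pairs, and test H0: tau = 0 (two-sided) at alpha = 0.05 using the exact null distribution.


Step 1: Enumerate the 28 unordered pairs (i,j) with i<j and classify each by sign(x_j-x_i) * sign(y_j-y_i).
  (1,2):dx=+1,dy=+2->C; (1,3):dx=-8,dy=-2->C; (1,4):dx=-7,dy=-8->C; (1,5):dx=-5,dy=+3->D
  (1,6):dx=-6,dy=-6->C; (1,7):dx=+2,dy=-4->D; (1,8):dx=-2,dy=-10->C; (2,3):dx=-9,dy=-4->C
  (2,4):dx=-8,dy=-10->C; (2,5):dx=-6,dy=+1->D; (2,6):dx=-7,dy=-8->C; (2,7):dx=+1,dy=-6->D
  (2,8):dx=-3,dy=-12->C; (3,4):dx=+1,dy=-6->D; (3,5):dx=+3,dy=+5->C; (3,6):dx=+2,dy=-4->D
  (3,7):dx=+10,dy=-2->D; (3,8):dx=+6,dy=-8->D; (4,5):dx=+2,dy=+11->C; (4,6):dx=+1,dy=+2->C
  (4,7):dx=+9,dy=+4->C; (4,8):dx=+5,dy=-2->D; (5,6):dx=-1,dy=-9->C; (5,7):dx=+7,dy=-7->D
  (5,8):dx=+3,dy=-13->D; (6,7):dx=+8,dy=+2->C; (6,8):dx=+4,dy=-4->D; (7,8):dx=-4,dy=-6->C
Step 2: C = 16, D = 12, total pairs = 28.
Step 3: tau = (C - D)/(n(n-1)/2) = (16 - 12)/28 = 0.142857.
Step 4: Exact two-sided p-value (enumerate n! = 40320 permutations of y under H0): p = 0.719544.
Step 5: alpha = 0.05. fail to reject H0.

tau_b = 0.1429 (C=16, D=12), p = 0.719544, fail to reject H0.


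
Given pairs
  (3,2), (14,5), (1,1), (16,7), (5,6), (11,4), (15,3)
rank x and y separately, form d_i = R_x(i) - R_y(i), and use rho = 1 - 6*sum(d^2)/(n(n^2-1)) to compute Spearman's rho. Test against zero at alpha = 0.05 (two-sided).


Step 1: Rank x and y separately (midranks; no ties here).
rank(x): 3->2, 14->5, 1->1, 16->7, 5->3, 11->4, 15->6
rank(y): 2->2, 5->5, 1->1, 7->7, 6->6, 4->4, 3->3
Step 2: d_i = R_x(i) - R_y(i); compute d_i^2.
  (2-2)^2=0, (5-5)^2=0, (1-1)^2=0, (7-7)^2=0, (3-6)^2=9, (4-4)^2=0, (6-3)^2=9
sum(d^2) = 18.
Step 3: rho = 1 - 6*18 / (7*(7^2 - 1)) = 1 - 108/336 = 0.678571.
Step 4: Under H0, t = rho * sqrt((n-2)/(1-rho^2)) = 2.0657 ~ t(5).
Step 5: Two-sided p-value from the t-distribution with 5 df = 0.093750.
Step 6: alpha = 0.05. fail to reject H0.

rho = 0.6786, p = 0.093750, fail to reject H0 at alpha = 0.05.


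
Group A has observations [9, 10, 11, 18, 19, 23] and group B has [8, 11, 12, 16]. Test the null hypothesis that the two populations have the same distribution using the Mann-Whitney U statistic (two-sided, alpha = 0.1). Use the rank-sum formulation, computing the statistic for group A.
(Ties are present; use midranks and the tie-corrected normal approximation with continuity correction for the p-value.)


Step 1: Combine and sort all 10 observations; assign midranks.
sorted (value, group): (8,Y), (9,X), (10,X), (11,X), (11,Y), (12,Y), (16,Y), (18,X), (19,X), (23,X)
ranks: 8->1, 9->2, 10->3, 11->4.5, 11->4.5, 12->6, 16->7, 18->8, 19->9, 23->10
Step 2: Rank sum for X: R1 = 2 + 3 + 4.5 + 8 + 9 + 10 = 36.5.
Step 3: U_X = R1 - n1(n1+1)/2 = 36.5 - 6*7/2 = 36.5 - 21 = 15.5.
       U_Y = n1*n2 - U_X = 24 - 15.5 = 8.5.
Step 4: Ties are present, so use the tie-corrected normal approximation (with continuity correction) for the p-value.
Step 5: p-value = 0.521166; compare to alpha = 0.1. fail to reject H0.

U_X = 15.5, p = 0.521166, fail to reject H0 at alpha = 0.1.


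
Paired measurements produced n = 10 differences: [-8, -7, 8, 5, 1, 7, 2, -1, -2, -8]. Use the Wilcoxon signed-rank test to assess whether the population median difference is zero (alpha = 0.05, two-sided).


Step 1: Drop any zero differences (none here) and take |d_i|.
|d| = [8, 7, 8, 5, 1, 7, 2, 1, 2, 8]
Step 2: Midrank |d_i| (ties get averaged ranks).
ranks: |8|->9, |7|->6.5, |8|->9, |5|->5, |1|->1.5, |7|->6.5, |2|->3.5, |1|->1.5, |2|->3.5, |8|->9
Step 3: Attach original signs; sum ranks with positive sign and with negative sign.
W+ = 9 + 5 + 1.5 + 6.5 + 3.5 = 25.5
W- = 9 + 6.5 + 1.5 + 3.5 + 9 = 29.5
(Check: W+ + W- = 55 should equal n(n+1)/2 = 55.)
Step 4: Test statistic W = min(W+, W-) = 25.5.
Step 5: Ties in |d|, so use the tie-corrected normal approximation.
        E[W] = n(n+1)/4 = 10*11/4 = 27.5.
        Tie groups: |d|=1 (t=2), |d|=2 (t=2), |d|=7 (t=2), |d|=8 (t=3); sum(t^3 - t) = 42.
        Var[W] = n(n+1)(2n+1)/24 - sum(t^3-t)/48 = 2310/24 - 42/48 = 95.375.
        z = (W - E[W]) / sqrt(Var[W]) = (25.5 - 27.5) / 9.7660 = -0.2048.
        Two-sided p = 2*Phi(z) = 0.837735.
Step 6: alpha = 0.05. fail to reject H0.

W+ = 25.5, W- = 29.5, W = min = 25.5, p = 0.837735, fail to reject H0.


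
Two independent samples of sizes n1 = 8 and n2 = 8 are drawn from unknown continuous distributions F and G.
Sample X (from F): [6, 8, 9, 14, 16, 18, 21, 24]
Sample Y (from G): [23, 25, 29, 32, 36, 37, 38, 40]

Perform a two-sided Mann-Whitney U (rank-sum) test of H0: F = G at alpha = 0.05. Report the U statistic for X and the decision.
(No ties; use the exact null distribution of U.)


Step 1: Combine and sort all 16 observations; assign midranks.
sorted (value, group): (6,X), (8,X), (9,X), (14,X), (16,X), (18,X), (21,X), (23,Y), (24,X), (25,Y), (29,Y), (32,Y), (36,Y), (37,Y), (38,Y), (40,Y)
ranks: 6->1, 8->2, 9->3, 14->4, 16->5, 18->6, 21->7, 23->8, 24->9, 25->10, 29->11, 32->12, 36->13, 37->14, 38->15, 40->16
Step 2: Rank sum for X: R1 = 1 + 2 + 3 + 4 + 5 + 6 + 7 + 9 = 37.
Step 3: U_X = R1 - n1(n1+1)/2 = 37 - 8*9/2 = 37 - 36 = 1.
       U_Y = n1*n2 - U_X = 64 - 1 = 63.
Step 4: No ties, so the exact null distribution of U (based on enumerating the C(16,8) = 12870 equally likely rank assignments) gives the two-sided p-value.
Step 5: p-value = 0.000311; compare to alpha = 0.05. reject H0.

U_X = 1, p = 0.000311, reject H0 at alpha = 0.05.


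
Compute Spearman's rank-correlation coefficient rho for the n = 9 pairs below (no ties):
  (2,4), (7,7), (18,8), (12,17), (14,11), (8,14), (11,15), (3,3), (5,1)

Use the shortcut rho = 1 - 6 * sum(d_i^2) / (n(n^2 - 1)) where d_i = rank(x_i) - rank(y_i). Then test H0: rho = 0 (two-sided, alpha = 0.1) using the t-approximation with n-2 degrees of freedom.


Step 1: Rank x and y separately (midranks; no ties here).
rank(x): 2->1, 7->4, 18->9, 12->7, 14->8, 8->5, 11->6, 3->2, 5->3
rank(y): 4->3, 7->4, 8->5, 17->9, 11->6, 14->7, 15->8, 3->2, 1->1
Step 2: d_i = R_x(i) - R_y(i); compute d_i^2.
  (1-3)^2=4, (4-4)^2=0, (9-5)^2=16, (7-9)^2=4, (8-6)^2=4, (5-7)^2=4, (6-8)^2=4, (2-2)^2=0, (3-1)^2=4
sum(d^2) = 40.
Step 3: rho = 1 - 6*40 / (9*(9^2 - 1)) = 1 - 240/720 = 0.666667.
Step 4: Under H0, t = rho * sqrt((n-2)/(1-rho^2)) = 2.3664 ~ t(7).
Step 5: Two-sided p-value from the t-distribution with 7 df = 0.049867.
Step 6: alpha = 0.1. reject H0.

rho = 0.6667, p = 0.049867, reject H0 at alpha = 0.1.


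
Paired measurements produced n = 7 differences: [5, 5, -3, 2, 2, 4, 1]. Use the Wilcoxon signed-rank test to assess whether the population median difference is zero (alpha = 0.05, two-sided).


Step 1: Drop any zero differences (none here) and take |d_i|.
|d| = [5, 5, 3, 2, 2, 4, 1]
Step 2: Midrank |d_i| (ties get averaged ranks).
ranks: |5|->6.5, |5|->6.5, |3|->4, |2|->2.5, |2|->2.5, |4|->5, |1|->1
Step 3: Attach original signs; sum ranks with positive sign and with negative sign.
W+ = 6.5 + 6.5 + 2.5 + 2.5 + 5 + 1 = 24
W- = 4 = 4
(Check: W+ + W- = 28 should equal n(n+1)/2 = 28.)
Step 4: Test statistic W = min(W+, W-) = 4.
Step 5: Ties in |d|, so use the tie-corrected normal approximation.
        E[W] = n(n+1)/4 = 7*8/4 = 14.
        Tie groups: |d|=2 (t=2), |d|=5 (t=2); sum(t^3 - t) = 12.
        Var[W] = n(n+1)(2n+1)/24 - sum(t^3-t)/48 = 840/24 - 12/48 = 34.75.
        z = (W - E[W]) / sqrt(Var[W]) = (4 - 14) / 5.8949 = -1.6964.
        Two-sided p = 2*Phi(z) = 0.089814.
Step 6: alpha = 0.05. fail to reject H0.

W+ = 24, W- = 4, W = min = 4, p = 0.089814, fail to reject H0.


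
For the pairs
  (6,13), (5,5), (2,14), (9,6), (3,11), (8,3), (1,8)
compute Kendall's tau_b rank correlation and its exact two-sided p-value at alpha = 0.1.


Step 1: Enumerate the 21 unordered pairs (i,j) with i<j and classify each by sign(x_j-x_i) * sign(y_j-y_i).
  (1,2):dx=-1,dy=-8->C; (1,3):dx=-4,dy=+1->D; (1,4):dx=+3,dy=-7->D; (1,5):dx=-3,dy=-2->C
  (1,6):dx=+2,dy=-10->D; (1,7):dx=-5,dy=-5->C; (2,3):dx=-3,dy=+9->D; (2,4):dx=+4,dy=+1->C
  (2,5):dx=-2,dy=+6->D; (2,6):dx=+3,dy=-2->D; (2,7):dx=-4,dy=+3->D; (3,4):dx=+7,dy=-8->D
  (3,5):dx=+1,dy=-3->D; (3,6):dx=+6,dy=-11->D; (3,7):dx=-1,dy=-6->C; (4,5):dx=-6,dy=+5->D
  (4,6):dx=-1,dy=-3->C; (4,7):dx=-8,dy=+2->D; (5,6):dx=+5,dy=-8->D; (5,7):dx=-2,dy=-3->C
  (6,7):dx=-7,dy=+5->D
Step 2: C = 7, D = 14, total pairs = 21.
Step 3: tau = (C - D)/(n(n-1)/2) = (7 - 14)/21 = -0.333333.
Step 4: Exact two-sided p-value (enumerate n! = 5040 permutations of y under H0): p = 0.381349.
Step 5: alpha = 0.1. fail to reject H0.

tau_b = -0.3333 (C=7, D=14), p = 0.381349, fail to reject H0.


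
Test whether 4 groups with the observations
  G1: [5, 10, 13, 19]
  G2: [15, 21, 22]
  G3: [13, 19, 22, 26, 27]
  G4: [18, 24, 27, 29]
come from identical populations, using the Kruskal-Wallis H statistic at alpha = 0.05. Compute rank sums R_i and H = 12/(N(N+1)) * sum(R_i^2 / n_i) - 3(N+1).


Step 1: Combine all N = 16 observations and assign midranks.
sorted (value, group, rank): (5,G1,1), (10,G1,2), (13,G1,3.5), (13,G3,3.5), (15,G2,5), (18,G4,6), (19,G1,7.5), (19,G3,7.5), (21,G2,9), (22,G2,10.5), (22,G3,10.5), (24,G4,12), (26,G3,13), (27,G3,14.5), (27,G4,14.5), (29,G4,16)
Step 2: Sum ranks within each group.
R_1 = 14 (n_1 = 4)
R_2 = 24.5 (n_2 = 3)
R_3 = 49 (n_3 = 5)
R_4 = 48.5 (n_4 = 4)
Step 3: H = 12/(N(N+1)) * sum(R_i^2/n_i) - 3(N+1)
     = 12/(16*17) * (14^2/4 + 24.5^2/3 + 49^2/5 + 48.5^2/4) - 3*17
     = 0.044118 * 1317.35 - 51
     = 7.118199.
Step 4: Ties present; correction factor C = 1 - 24/(16^3 - 16) = 0.994118. Corrected H = 7.118199 / 0.994118 = 7.160318.
Step 5: Under H0, H ~ chi^2(3); p-value = 0.066960.
Step 6: alpha = 0.05. fail to reject H0.

H = 7.1603, df = 3, p = 0.066960, fail to reject H0.


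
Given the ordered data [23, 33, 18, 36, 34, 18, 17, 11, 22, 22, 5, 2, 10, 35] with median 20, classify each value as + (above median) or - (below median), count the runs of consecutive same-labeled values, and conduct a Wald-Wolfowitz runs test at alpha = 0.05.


Step 1: Compute median = 20; label A = above, B = below.
Labels in order: AABAABBBAABBBA  (n_A = 7, n_B = 7)
Step 2: Count runs R = 7.
Step 3: Under H0 (random ordering), E[R] = 2*n_A*n_B/(n_A+n_B) + 1 = 2*7*7/14 + 1 = 8.0000.
        Var[R] = 2*n_A*n_B*(2*n_A*n_B - n_A - n_B) / ((n_A+n_B)^2 * (n_A+n_B-1)) = 8232/2548 = 3.2308.
        SD[R] = 1.7974.
Step 4: Continuity-corrected z = (R + 0.5 - E[R]) / SD[R] = (7 + 0.5 - 8.0000) / 1.7974 = -0.2782.
Step 5: Two-sided p-value via normal approximation = 2*(1 - Phi(|z|)) = 0.780879.
Step 6: alpha = 0.05. fail to reject H0.

R = 7, z = -0.2782, p = 0.780879, fail to reject H0.


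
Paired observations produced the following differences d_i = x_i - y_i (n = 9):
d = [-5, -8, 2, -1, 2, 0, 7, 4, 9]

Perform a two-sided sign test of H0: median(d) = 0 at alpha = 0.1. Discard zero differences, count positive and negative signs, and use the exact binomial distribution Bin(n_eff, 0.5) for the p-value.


Step 1: Discard zero differences. Original n = 9; n_eff = number of nonzero differences = 8.
Nonzero differences (with sign): -5, -8, +2, -1, +2, +7, +4, +9
Step 2: Count signs: positive = 5, negative = 3.
Step 3: Under H0: P(positive) = 0.5, so the number of positives S ~ Bin(8, 0.5).
Step 4: Two-sided exact p-value = sum of Bin(8,0.5) probabilities at or below the observed probability = 0.726562.
Step 5: alpha = 0.1. fail to reject H0.

n_eff = 8, pos = 5, neg = 3, p = 0.726562, fail to reject H0.
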